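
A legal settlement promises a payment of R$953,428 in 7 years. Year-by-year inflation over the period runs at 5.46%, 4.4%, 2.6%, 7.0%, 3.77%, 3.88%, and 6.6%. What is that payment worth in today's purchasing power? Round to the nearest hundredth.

Price-level factor over 7 years: 1.0546 × 1.044 × 1.026 × 1.070 × 1.0377 × 1.0388 × 1.066 ≈ 1.3889300256.
Purchasing power today: R$953,428 divided by that factor.

R$686,447.83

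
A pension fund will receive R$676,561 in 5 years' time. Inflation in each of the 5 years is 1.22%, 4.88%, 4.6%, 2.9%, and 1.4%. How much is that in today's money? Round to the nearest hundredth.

R$583,932.88

Price-level factor over 5 years: 1.0122 × 1.0488 × 1.046 × 1.029 × 1.014 ≈ 1.1586280167.
Purchasing power today: R$676,561 divided by that factor.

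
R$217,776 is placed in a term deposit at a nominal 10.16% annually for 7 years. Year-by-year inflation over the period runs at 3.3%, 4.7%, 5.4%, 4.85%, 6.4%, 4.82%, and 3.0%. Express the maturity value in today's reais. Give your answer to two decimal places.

R$312,247.13

Nominal value at maturity: R$217,776 × (1 + 10.16%)^7 ≈ R$428,723.72.
Price-level factor over 7 years: 1.033 × 1.047 × 1.054 × 1.0485 × 1.064 × 1.0482 × 1.030 ≈ 1.3730269348.
Dividing the nominal maturity value by the price-level factor gives the value in today's money.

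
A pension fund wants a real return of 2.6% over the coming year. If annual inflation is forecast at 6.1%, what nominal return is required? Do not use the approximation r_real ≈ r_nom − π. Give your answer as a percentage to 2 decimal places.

By the Fisher equation, 1 + r_nom = (1 + 2.6%)(1 + 6.1%) = 1.026 × 1.061 = 1.088586.
So r_nom = 8.8586%.

8.86%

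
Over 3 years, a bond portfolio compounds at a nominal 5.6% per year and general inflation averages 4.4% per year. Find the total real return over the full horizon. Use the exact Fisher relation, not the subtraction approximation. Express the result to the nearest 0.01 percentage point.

3.49%

The annual real rate is (1+5.6%)/(1+4.4%) − 1 = 1.1494%.
Compounded over 3 years: (1 + 0.011494)^3 − 1 ≈ 0.03488.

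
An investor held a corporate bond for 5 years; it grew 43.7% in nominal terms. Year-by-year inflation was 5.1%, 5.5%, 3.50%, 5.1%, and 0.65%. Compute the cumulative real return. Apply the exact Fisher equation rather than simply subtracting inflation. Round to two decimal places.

Cumulative inflation factor: 1.051 × 1.055 × 1.0350 × 1.051 × 1.0065 ≈ 1.21398.
Nominal growth factor: 1.43700. Real growth factor = 1.43700 / 1.21398 ≈ 1.18371.
Total real return ≈ 18.3708%.

18.37%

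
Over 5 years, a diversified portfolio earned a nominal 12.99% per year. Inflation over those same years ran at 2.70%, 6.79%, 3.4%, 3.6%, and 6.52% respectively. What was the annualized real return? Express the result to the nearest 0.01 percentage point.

Cumulative inflation factor: 1.0270 × 1.0679 × 1.034 × 1.036 × 1.0652 ≈ 1.25145.
Nominal growth factor: 1.84162. Real growth factor = 1.84162 / 1.25145 ≈ 1.47159.
Annualized: 1.47159^(1/5) − 1 ≈ 0.08033.

8.03%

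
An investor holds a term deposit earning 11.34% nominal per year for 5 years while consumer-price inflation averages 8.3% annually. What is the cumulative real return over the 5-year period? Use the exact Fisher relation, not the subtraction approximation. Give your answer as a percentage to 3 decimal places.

14.845%

The annual real rate is (1+11.34%)/(1+8.3%) − 1 = 2.8070%.
Compounded over 5 years: (1 + 0.028070)^5 − 1 ≈ 0.14845.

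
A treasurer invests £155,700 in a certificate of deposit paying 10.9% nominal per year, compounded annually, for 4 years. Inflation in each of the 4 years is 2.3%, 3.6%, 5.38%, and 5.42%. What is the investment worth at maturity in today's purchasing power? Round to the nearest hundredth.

Nominal value at maturity: £155,700 × (1 + 10.9%)^4 ≈ £235,512.95.
Price-level factor over 4 years: 1.023 × 1.036 × 1.0538 × 1.0542 ≈ 1.1773798401.
Dividing the nominal maturity value by the price-level factor gives the value in today's money.

£200,031.41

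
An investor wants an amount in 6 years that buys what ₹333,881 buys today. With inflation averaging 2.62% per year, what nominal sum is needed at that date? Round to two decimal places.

₹389,927.41

Cumulative price-level factor: (1+2.62%)^6 ≈ 1.1678634370.
The nominal amount required is ₹333,881 scaled up by that factor.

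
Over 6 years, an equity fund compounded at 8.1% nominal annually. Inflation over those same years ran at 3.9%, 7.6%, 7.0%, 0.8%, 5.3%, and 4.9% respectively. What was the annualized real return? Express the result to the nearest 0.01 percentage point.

Cumulative inflation factor: 1.039 × 1.076 × 1.070 × 1.008 × 1.053 × 1.049 ≈ 1.33191.
Nominal growth factor: 1.59571. Real growth factor = 1.59571 / 1.33191 ≈ 1.19806.
Annualized: 1.19806^(1/6) − 1 ≈ 0.03058.

3.06%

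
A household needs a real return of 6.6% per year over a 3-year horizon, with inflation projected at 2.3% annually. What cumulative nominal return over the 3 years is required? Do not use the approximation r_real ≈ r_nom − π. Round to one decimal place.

29.7%

Required annual nominal rate: (1+6.6%)(1+2.3%) − 1 = 9.0518%.
Cumulative over 3 years: (1 + 0.090518)^3 − 1 ≈ 0.29688.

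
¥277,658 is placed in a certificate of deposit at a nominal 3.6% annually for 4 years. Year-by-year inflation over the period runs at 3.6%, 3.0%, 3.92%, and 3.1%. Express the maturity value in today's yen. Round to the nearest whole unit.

Nominal value at maturity: ¥277,658 × (1 + 3.6%)^4 ≈ ¥319,852.
Price-level factor over 4 years: 1.036 × 1.030 × 1.0392 × 1.031 ≈ 1.1432857316.
Dividing the nominal maturity value by the price-level factor gives the value in today's money.

¥279,766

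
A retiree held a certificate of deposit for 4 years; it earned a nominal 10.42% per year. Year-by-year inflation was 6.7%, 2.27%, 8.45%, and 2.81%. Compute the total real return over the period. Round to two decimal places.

Cumulative inflation factor: 1.067 × 1.0227 × 1.0845 × 1.0281 ≈ 1.21668.
Nominal growth factor: 1.48659. Real growth factor = 1.48659 / 1.21668 ≈ 1.22184.
Total real return ≈ 22.1837%.

22.18%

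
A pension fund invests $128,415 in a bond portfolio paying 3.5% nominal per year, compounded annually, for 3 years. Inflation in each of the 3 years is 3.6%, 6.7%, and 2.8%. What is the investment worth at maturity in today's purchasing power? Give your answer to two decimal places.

$125,290.90

Nominal value at maturity: $128,415 × (1 + 3.5%)^3 ≈ $142,376.01.
Price-level factor over 3 years: 1.036 × 1.067 × 1.028 = 1.136363536.
The maturity value deflated by that factor is the answer in today's purchasing power.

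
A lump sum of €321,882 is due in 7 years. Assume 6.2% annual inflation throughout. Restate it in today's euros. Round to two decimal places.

€211,263.79

Price-level factor over 7 years: (1 + 6.2%)^7 ≈ 1.5236022917.
Purchasing power today: €321,882 divided by that factor.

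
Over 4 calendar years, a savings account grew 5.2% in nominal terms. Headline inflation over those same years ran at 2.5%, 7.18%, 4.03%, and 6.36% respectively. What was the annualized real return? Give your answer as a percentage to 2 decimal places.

Cumulative inflation factor: 1.025 × 1.0718 × 1.0403 × 1.0636 ≈ 1.21555.
Nominal growth factor: 1.05200. Real growth factor = 1.05200 / 1.21555 ≈ 0.86545.
Annualized: 0.86545^(1/4) − 1 ≈ -0.03548.

-3.55%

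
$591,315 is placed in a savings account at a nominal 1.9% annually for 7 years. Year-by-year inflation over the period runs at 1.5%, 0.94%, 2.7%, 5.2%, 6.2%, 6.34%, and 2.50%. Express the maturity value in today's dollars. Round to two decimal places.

$526,474.84

Nominal value at maturity: $591,315 × (1 + 1.9%)^7 ≈ $674,587.34.
Price-level factor over 7 years: 1.015 × 1.0094 × 1.027 × 1.052 × 1.062 × 1.0634 × 1.0250 ≈ 1.2813287305.
Dividing the nominal maturity value by the price-level factor gives the value in today's money.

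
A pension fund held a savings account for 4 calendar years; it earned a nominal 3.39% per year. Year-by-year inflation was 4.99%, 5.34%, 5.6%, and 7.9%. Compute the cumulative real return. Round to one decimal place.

Cumulative inflation factor: 1.0499 × 1.0534 × 1.056 × 1.079 ≈ 1.26016.
Nominal growth factor: 1.14265. Real growth factor = 1.14265 / 1.26016 ≈ 0.90675.
Total real return ≈ -9.3250%.

-9.3%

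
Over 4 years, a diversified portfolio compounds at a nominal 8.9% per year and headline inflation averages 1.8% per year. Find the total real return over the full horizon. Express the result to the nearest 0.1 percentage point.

The annual real rate is (1+8.9%)/(1+1.8%) − 1 = 6.9745%.
Compounded over 4 years: (1 + 0.069745)^4 − 1 ≈ 0.30954.

31.0%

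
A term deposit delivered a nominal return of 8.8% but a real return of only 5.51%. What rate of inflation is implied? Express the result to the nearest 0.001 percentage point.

3.118%

From (1+r_nom) = (1+r_real)(1+π), we get 1+π = (1 + 8.8%)/(1 + 5.51%) = 1.088/1.0551 ≈ 1.03118.
So π ≈ 3.1182%.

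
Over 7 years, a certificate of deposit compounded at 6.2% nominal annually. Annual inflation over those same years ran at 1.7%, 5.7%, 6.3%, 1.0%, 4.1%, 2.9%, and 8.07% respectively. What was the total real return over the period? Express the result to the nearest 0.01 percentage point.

Cumulative inflation factor: 1.017 × 1.057 × 1.063 × 1.010 × 1.041 × 1.029 × 1.0807 ≈ 1.33605.
Nominal growth factor: 1.52360. Real growth factor = 1.52360 / 1.33605 ≈ 1.14038.
Total real return ≈ 14.0381%.

14.04%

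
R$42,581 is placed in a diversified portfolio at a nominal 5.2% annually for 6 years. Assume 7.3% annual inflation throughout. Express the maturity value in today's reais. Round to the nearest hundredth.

Nominal value at maturity: R$42,581 × (1 + 5.2%)^6 ≈ R$57,717.87.
Price-level factor over 6 years: (1 + 7.3%)^6 ≈ 1.5261539034.
Dividing the nominal maturity value by the price-level factor gives the value in today's money.

R$37,819.17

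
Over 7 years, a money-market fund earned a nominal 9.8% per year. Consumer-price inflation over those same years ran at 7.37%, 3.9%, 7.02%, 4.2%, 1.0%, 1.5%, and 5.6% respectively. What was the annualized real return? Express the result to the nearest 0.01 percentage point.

5.23%

Cumulative inflation factor: 1.0737 × 1.039 × 1.0702 × 1.042 × 1.010 × 1.015 × 1.056 ≈ 1.34674.
Nominal growth factor: 1.92405. Real growth factor = 1.92405 / 1.34674 ≈ 1.42868.
Annualized: 1.42868^(1/7) − 1 ≈ 0.05229.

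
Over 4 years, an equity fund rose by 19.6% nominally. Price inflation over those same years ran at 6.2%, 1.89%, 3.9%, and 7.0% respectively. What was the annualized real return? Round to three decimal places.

-0.145%

Cumulative inflation factor: 1.062 × 1.0189 × 1.039 × 1.070 ≈ 1.20297.
Nominal growth factor: 1.19600. Real growth factor = 1.19600 / 1.20297 ≈ 0.99420.
Annualized: 0.99420^(1/4) − 1 ≈ -0.00145.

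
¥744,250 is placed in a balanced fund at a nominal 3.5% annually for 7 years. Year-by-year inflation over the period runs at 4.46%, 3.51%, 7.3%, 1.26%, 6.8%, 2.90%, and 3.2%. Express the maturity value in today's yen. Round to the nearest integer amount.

Nominal value at maturity: ¥744,250 × (1 + 3.5%)^7 ≈ ¥946,894.
Price-level factor over 7 years: 1.0446 × 1.0351 × 1.073 × 1.0126 × 1.068 × 1.0290 × 1.032 ≈ 1.3324051414.
Dividing the nominal maturity value by the price-level factor gives the value in today's money.

¥710,665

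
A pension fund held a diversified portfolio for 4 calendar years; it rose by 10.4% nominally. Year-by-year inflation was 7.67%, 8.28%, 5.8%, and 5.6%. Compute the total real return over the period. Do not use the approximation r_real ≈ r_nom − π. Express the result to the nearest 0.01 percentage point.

Cumulative inflation factor: 1.0767 × 1.0828 × 1.058 × 1.056 ≈ 1.30254.
Nominal growth factor: 1.10400. Real growth factor = 1.10400 / 1.30254 ≈ 0.84757.
Total real return ≈ -15.2428%.

-15.24%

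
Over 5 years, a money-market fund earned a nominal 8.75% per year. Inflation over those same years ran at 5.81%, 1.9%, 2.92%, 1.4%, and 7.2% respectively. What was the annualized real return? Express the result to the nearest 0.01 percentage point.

Cumulative inflation factor: 1.0581 × 1.019 × 1.0292 × 1.014 × 1.072 ≈ 1.20624.
Nominal growth factor: 1.52106. Real growth factor = 1.52106 / 1.20624 ≈ 1.26099.
Annualized: 1.26099^(1/5) − 1 ≈ 0.04747.

4.75%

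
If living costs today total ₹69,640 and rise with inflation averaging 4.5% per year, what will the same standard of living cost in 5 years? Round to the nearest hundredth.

Cumulative price-level factor: (1+4.5%)^5 ≈ 1.2461819377.
The nominal amount required is ₹69,640 scaled up by that factor.

₹86,784.11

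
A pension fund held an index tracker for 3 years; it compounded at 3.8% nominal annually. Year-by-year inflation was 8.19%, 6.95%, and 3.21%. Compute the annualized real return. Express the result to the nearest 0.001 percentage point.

-2.164%

Cumulative inflation factor: 1.0819 × 1.0695 × 1.0321 ≈ 1.19423.
Nominal growth factor: 1.11839. Real growth factor = 1.11839 / 1.19423 ≈ 0.93649.
Annualized: 0.93649^(1/3) − 1 ≈ -0.02164.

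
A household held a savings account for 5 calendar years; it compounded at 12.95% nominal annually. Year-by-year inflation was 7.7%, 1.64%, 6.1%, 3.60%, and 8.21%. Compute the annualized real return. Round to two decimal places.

7.14%

Cumulative inflation factor: 1.077 × 1.0164 × 1.061 × 1.0360 × 1.0821 ≈ 1.30204.
Nominal growth factor: 1.83836. Real growth factor = 1.83836 / 1.30204 ≈ 1.41191.
Annualized: 1.41191^(1/5) − 1 ≈ 0.07142.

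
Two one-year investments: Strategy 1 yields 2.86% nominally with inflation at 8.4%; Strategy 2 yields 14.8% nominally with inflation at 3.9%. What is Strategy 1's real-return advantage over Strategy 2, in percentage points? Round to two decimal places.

Strategy 1 real return: 1.0286/1.084 − 1 = -5.111%.
Strategy 2 real return: 1.148/1.039 − 1 = 10.491%.
Difference: -5.111 − 10.491 = -15.602 pp.

-15.60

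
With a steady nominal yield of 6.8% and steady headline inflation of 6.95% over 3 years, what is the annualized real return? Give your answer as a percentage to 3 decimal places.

With constant rates the annual real return is the same each year: (1+6.8%)/(1+6.95%) − 1 = -0.00140.

-0.140%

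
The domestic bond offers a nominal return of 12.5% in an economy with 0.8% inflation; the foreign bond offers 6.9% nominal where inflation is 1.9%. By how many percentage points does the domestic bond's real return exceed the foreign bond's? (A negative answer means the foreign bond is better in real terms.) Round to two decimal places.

6.70

The domestic bond real return: 1.125/1.008 − 1 = 11.607%.
The foreign bond real return: 1.069/1.019 − 1 = 4.907%.
Difference: 11.607 − 4.907 = 6.700 pp.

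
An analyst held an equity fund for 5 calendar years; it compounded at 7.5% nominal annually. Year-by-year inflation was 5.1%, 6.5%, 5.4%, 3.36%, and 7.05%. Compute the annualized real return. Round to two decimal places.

1.92%

Cumulative inflation factor: 1.051 × 1.065 × 1.054 × 1.0336 × 1.0705 ≈ 1.30537.
Nominal growth factor: 1.43563. Real growth factor = 1.43563 / 1.30537 ≈ 1.09979.
Annualized: 1.09979^(1/5) − 1 ≈ 0.01921.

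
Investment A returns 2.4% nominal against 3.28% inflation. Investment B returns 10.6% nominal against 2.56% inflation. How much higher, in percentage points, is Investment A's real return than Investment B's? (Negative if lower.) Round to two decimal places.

-8.69

Investment A real return: 1.024/1.0328 − 1 = -0.852%.
Investment B real return: 1.106/1.0256 − 1 = 7.839%.
Difference: -0.852 − 7.839 = -8.691 pp.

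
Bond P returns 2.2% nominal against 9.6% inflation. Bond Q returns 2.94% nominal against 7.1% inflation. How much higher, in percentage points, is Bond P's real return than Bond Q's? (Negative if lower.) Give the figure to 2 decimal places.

Bond P real return: 1.022/1.096 − 1 = -6.752%.
Bond Q real return: 1.0294/1.071 − 1 = -3.884%.
Difference: -6.752 − (-3.884) = -2.868 pp.

-2.87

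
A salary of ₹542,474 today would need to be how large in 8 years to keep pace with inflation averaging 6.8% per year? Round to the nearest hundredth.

Cumulative price-level factor: (1+6.8%)^8 ≈ 1.6926611311.
The nominal amount required is ₹542,474 scaled up by that factor.

₹918,224.65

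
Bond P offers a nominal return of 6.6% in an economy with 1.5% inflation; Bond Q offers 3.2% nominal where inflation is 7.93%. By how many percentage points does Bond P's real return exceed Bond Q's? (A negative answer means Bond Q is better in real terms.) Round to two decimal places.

Bond P real return: 1.066/1.015 − 1 = 5.025%.
Bond Q real return: 1.032/1.0793 − 1 = -4.382%.
Difference: 5.025 − (-4.382) = 9.407 pp.

9.41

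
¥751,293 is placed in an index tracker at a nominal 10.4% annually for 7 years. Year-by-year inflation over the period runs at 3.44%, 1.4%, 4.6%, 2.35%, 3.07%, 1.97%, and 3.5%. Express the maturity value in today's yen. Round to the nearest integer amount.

¥1,229,424

Nominal value at maturity: ¥751,293 × (1 + 10.4%)^7 ≈ ¥1,501,733.
Price-level factor over 7 years: 1.0344 × 1.014 × 1.046 × 1.0235 × 1.0307 × 1.0197 × 1.035 ≈ 1.2214931717.
The maturity value deflated by that factor is the answer in today's purchasing power.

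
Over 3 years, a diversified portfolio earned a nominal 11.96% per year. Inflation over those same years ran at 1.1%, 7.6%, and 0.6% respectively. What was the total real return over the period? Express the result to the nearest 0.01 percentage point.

28.24%

Cumulative inflation factor: 1.011 × 1.076 × 1.006 ≈ 1.09436.
Nominal growth factor: 1.40342. Real growth factor = 1.40342 / 1.09436 ≈ 1.28241.
Total real return ≈ 28.2411%.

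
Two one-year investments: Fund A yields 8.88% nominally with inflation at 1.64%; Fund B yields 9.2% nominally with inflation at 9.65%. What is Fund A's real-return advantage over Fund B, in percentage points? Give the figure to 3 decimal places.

7.534

Fund A real return: 1.0888/1.0164 − 1 = 7.1232%.
Fund B real return: 1.092/1.0965 − 1 = -0.4104%.
Difference: 7.1232 − (-0.4104) = 7.5336 pp.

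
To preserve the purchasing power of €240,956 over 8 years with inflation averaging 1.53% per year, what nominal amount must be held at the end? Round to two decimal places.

€272,077.63

Cumulative price-level factor: (1+1.53%)^8 ≈ 1.1291589715.
The nominal amount required is €240,956 scaled up by that factor.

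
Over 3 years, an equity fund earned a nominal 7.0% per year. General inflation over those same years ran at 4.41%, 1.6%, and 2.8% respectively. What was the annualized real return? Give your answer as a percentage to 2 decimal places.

Cumulative inflation factor: 1.0441 × 1.016 × 1.028 ≈ 1.09051.
Nominal growth factor: 1.22504. Real growth factor = 1.22504 / 1.09051 ≈ 1.12337.
Annualized: 1.12337^(1/3) − 1 ≈ 0.03954.

3.95%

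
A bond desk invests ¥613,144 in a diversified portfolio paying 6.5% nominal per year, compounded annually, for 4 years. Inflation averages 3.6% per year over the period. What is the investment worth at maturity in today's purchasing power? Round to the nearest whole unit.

Nominal value at maturity: ¥613,144 × (1 + 6.5%)^4 ≈ ¥788,789.
Price-level factor over 4 years: (1 + 3.6%)^4 ≈ 1.1519643036.
The maturity value deflated by that factor is the answer in today's purchasing power.

¥684,734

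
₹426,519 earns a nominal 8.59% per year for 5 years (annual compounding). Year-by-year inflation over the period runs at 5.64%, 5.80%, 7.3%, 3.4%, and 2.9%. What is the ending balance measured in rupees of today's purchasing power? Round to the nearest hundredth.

Nominal value at maturity: ₹426,519 × (1 + 8.59%)^5 ≈ ₹644,002.49.
Price-level factor over 5 years: 1.0564 × 1.0580 × 1.073 × 1.034 × 1.029 ≈ 1.2759971246.
The maturity value deflated by that factor is the answer in today's purchasing power.

₹504,705.28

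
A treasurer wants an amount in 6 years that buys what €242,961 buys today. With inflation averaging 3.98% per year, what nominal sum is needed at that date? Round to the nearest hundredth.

€307,068.63

Cumulative price-level factor: (1+3.98%)^6 ≈ 1.2638597367.
Multiplying €242,961 by the price-level factor gives the future nominal sum.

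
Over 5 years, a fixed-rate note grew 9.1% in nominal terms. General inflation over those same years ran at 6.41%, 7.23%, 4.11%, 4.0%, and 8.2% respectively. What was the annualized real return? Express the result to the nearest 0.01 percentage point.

Cumulative inflation factor: 1.0641 × 1.0723 × 1.0411 × 1.040 × 1.082 ≈ 1.33675.
Nominal growth factor: 1.09100. Real growth factor = 1.09100 / 1.33675 ≈ 0.81616.
Annualized: 0.81616^(1/5) − 1 ≈ -0.03982.

-3.98%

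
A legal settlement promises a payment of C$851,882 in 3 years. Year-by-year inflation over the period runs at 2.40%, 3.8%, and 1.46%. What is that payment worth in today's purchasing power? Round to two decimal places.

C$789,927.57

Price-level factor over 3 years: 1.0240 × 1.038 × 1.0146 = 1.0784305152.
Purchasing power today: C$851,882 divided by that factor.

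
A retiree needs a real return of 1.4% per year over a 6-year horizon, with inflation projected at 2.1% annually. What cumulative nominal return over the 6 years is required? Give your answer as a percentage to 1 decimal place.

23.1%

Required annual nominal rate: (1+1.4%)(1+2.1%) − 1 = 3.5294%.
Cumulative over 6 years: (1 + 0.035294)^6 − 1 ≈ 0.23135.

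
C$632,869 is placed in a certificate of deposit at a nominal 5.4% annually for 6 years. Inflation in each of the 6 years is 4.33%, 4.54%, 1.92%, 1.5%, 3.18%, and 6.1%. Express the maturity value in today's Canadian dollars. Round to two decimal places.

C$702,472.65

Nominal value at maturity: C$632,869 × (1 + 5.4%)^6 ≈ C$867,675.81.
Price-level factor over 6 years: 1.0433 × 1.0454 × 1.0192 × 1.015 × 1.0318 × 1.061 ≈ 1.2351737909.
The maturity value deflated by that factor is the answer in today's purchasing power.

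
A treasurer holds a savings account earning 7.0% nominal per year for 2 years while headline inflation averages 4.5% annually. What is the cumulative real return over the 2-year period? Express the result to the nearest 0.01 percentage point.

The annual real rate is (1+7.0%)/(1+4.5%) − 1 = 2.3923%.
Compounded over 2 years: (1 + 0.023923)^2 − 1 ≈ 0.04842.

4.84%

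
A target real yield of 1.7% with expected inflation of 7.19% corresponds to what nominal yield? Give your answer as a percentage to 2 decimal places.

By the Fisher equation, 1 + r_nom = (1 + 1.7%)(1 + 7.19%) = 1.017 × 1.0719 = 1.0901223.
So r_nom = 9.01223%.

9.01%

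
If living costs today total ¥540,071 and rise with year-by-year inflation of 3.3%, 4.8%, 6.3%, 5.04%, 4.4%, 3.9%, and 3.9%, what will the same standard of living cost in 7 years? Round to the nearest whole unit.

¥735,753

Cumulative price-level factor: 1.033 × 1.048 × 1.063 × 1.0504 × 1.044 × 1.039 × 1.039 ≈ 1.3623264089.
Multiplying ¥540,071 by the price-level factor gives the future nominal sum.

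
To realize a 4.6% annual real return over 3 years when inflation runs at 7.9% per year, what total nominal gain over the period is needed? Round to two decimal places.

43.77%

Required annual nominal rate: (1+4.6%)(1+7.9%) − 1 = 12.8634%.
Cumulative over 3 years: (1 + 0.128634)^3 − 1 ≈ 0.43767.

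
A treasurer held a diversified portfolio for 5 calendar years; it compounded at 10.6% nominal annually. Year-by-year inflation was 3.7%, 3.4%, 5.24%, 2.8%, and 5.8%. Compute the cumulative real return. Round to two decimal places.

Cumulative inflation factor: 1.037 × 1.034 × 1.0524 × 1.028 × 1.058 ≈ 1.22732.
Nominal growth factor: 1.65491. Real growth factor = 1.65491 / 1.22732 ≈ 1.34839.
Total real return ≈ 34.8394%.

34.84%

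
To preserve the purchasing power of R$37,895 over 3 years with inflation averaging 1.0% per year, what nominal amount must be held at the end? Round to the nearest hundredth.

R$39,043.26

Cumulative price-level factor: (1+1.0%)^3 = 1.030301.
The nominal amount required is R$37,895 scaled up by that factor.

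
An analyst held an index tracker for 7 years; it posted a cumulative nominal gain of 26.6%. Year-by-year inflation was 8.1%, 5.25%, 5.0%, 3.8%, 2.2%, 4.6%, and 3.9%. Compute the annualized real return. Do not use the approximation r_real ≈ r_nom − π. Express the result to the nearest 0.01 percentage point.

Cumulative inflation factor: 1.081 × 1.0525 × 1.050 × 1.038 × 1.022 × 1.046 × 1.039 ≈ 1.37731.
Nominal growth factor: 1.26600. Real growth factor = 1.26600 / 1.37731 ≈ 0.91918.
Annualized: 0.91918^(1/7) − 1 ≈ -0.01197.

-1.20%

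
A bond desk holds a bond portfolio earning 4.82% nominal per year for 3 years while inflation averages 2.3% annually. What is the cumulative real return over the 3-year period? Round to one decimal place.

The annual real rate is (1+4.82%)/(1+2.3%) − 1 = 2.4633%.
Compounded over 3 years: (1 + 0.024633)^3 − 1 ≈ 0.07574.

7.6%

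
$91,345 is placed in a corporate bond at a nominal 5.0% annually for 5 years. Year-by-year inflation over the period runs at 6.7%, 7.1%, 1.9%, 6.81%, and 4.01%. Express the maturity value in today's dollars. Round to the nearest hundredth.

$90,118.96

Nominal value at maturity: $91,345 × (1 + 5.0%)^5 ≈ $116,581.94.
Price-level factor over 5 years: 1.067 × 1.071 × 1.019 × 1.0681 × 1.0401 ≈ 1.2936449149.
Dividing the nominal maturity value by the price-level factor gives the value in today's money.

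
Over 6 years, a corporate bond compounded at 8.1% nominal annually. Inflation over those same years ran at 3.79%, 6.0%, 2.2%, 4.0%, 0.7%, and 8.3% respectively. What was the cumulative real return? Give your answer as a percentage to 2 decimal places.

Cumulative inflation factor: 1.0379 × 1.060 × 1.022 × 1.040 × 1.007 × 1.083 ≈ 1.27527.
Nominal growth factor: 1.59571. Real growth factor = 1.59571 / 1.27527 ≈ 1.25127.
Total real return ≈ 25.1269%.

25.13%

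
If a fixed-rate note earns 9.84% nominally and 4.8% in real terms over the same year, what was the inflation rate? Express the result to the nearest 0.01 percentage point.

From (1+r_nom) = (1+r_real)(1+π), we get 1+π = (1 + 9.84%)/(1 + 4.8%) = 1.0984/1.048 ≈ 1.04809.
So π ≈ 4.8092%.

4.81%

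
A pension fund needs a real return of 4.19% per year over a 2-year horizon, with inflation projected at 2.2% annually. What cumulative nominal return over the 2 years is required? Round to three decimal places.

13.385%

Required annual nominal rate: (1+4.19%)(1+2.2%) − 1 = 6.48218%.
Cumulative over 2 years: (1 + 0.0648218)^2 − 1 ≈ 0.13385.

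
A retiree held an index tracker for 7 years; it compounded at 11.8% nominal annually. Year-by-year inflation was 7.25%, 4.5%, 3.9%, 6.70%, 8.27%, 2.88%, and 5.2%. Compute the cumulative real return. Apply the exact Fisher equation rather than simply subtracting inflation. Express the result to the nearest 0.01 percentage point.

Cumulative inflation factor: 1.0725 × 1.045 × 1.039 × 1.0670 × 1.0827 × 1.0288 × 1.052 ≈ 1.45596.
Nominal growth factor: 2.18320. Real growth factor = 2.18320 / 1.45596 ≈ 1.49949.
Total real return ≈ 49.9492%.

49.95%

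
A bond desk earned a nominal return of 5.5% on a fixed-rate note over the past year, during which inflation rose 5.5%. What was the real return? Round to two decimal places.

Real return via the Fisher equation: (1 + 5.5%)/(1 + 5.5%) − 1 = 1.055/1.055 − 1 ≈ 0.00000.

0.00%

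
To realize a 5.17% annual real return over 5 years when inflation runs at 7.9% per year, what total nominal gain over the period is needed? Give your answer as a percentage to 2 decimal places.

Required annual nominal rate: (1+5.17%)(1+7.9%) − 1 = 13.47843%.
Cumulative over 5 years: (1 + 0.1347843)^5 − 1 ≈ 0.88177.

88.18%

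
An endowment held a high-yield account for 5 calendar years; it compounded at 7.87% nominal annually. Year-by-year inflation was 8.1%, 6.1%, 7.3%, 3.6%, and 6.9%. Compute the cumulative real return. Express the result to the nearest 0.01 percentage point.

7.16%

Cumulative inflation factor: 1.081 × 1.061 × 1.073 × 1.036 × 1.069 ≈ 1.36294.
Nominal growth factor: 1.46051. Real growth factor = 1.46051 / 1.36294 ≈ 1.07158.
Total real return ≈ 7.1581%.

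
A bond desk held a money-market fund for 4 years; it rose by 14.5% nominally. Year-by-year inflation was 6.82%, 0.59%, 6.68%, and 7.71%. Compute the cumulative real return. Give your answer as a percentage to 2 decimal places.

-7.26%

Cumulative inflation factor: 1.0682 × 1.0059 × 1.0668 × 1.0771 ≈ 1.23466.
Nominal growth factor: 1.14500. Real growth factor = 1.14500 / 1.23466 ≈ 0.92738.
Total real return ≈ -7.2617%.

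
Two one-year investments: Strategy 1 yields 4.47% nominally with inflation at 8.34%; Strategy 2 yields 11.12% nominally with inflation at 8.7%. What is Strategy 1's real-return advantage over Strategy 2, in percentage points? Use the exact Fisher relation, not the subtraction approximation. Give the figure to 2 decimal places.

Strategy 1 real return: 1.0447/1.0834 − 1 = -3.572%.
Strategy 2 real return: 1.1112/1.087 − 1 = 2.226%.
Difference: -3.572 − 2.226 = -5.798 pp.

-5.80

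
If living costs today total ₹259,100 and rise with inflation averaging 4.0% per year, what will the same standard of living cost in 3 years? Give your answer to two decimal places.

Cumulative price-level factor: (1+4.0%)^3 = 1.124864.
The nominal amount required is ₹259,100 scaled up by that factor.

₹291,452.26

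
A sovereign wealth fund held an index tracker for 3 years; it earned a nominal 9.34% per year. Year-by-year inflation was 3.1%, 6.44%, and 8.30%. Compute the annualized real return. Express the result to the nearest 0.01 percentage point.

3.22%

Cumulative inflation factor: 1.031 × 1.0644 × 1.0830 ≈ 1.18848.
Nominal growth factor: 1.30719. Real growth factor = 1.30719 / 1.18848 ≈ 1.09988.
Annualized: 1.09988^(1/3) − 1 ≈ 0.03224.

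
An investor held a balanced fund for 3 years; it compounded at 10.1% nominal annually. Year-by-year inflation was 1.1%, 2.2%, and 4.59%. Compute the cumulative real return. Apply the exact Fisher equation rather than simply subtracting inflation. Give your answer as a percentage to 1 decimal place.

Cumulative inflation factor: 1.011 × 1.022 × 1.0459 ≈ 1.08067.
Nominal growth factor: 1.33463. Real growth factor = 1.33463 / 1.08067 ≈ 1.23501.
Total real return ≈ 23.5008%.

23.5%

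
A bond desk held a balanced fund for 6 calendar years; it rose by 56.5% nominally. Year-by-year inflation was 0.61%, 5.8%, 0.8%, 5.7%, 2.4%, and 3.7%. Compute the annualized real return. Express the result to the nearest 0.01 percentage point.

Cumulative inflation factor: 1.0061 × 1.058 × 1.008 × 1.057 × 1.024 × 1.037 ≈ 1.20432.
Nominal growth factor: 1.56500. Real growth factor = 1.56500 / 1.20432 ≈ 1.29949.
Annualized: 1.29949^(1/6) − 1 ≈ 0.04463.

4.46%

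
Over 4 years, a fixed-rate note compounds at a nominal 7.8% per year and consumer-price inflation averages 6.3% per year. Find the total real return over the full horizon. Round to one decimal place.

The annual real rate is (1+7.8%)/(1+6.3%) − 1 = 1.4111%.
Compounded over 4 years: (1 + 0.014111)^4 − 1 ≈ 0.05765.

5.8%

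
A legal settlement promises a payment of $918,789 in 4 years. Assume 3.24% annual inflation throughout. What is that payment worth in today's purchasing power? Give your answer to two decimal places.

Price-level factor over 4 years: (1 + 3.24%)^4 ≈ 1.1360357109.
Purchasing power today: $918,789 divided by that factor.

$808,767.71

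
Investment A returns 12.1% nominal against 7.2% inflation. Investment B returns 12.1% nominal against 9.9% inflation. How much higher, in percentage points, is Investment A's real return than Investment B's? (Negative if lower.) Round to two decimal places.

Investment A real return: 1.121/1.072 − 1 = 4.571%.
Investment B real return: 1.121/1.099 − 1 = 2.002%.
Difference: 4.571 − 2.002 = 2.569 pp.

2.57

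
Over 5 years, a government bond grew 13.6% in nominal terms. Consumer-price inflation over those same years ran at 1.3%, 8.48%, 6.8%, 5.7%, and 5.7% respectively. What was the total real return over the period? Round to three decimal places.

-13.364%

Cumulative inflation factor: 1.013 × 1.0848 × 1.068 × 1.057 × 1.057 ≈ 1.31123.
Nominal growth factor: 1.13600. Real growth factor = 1.13600 / 1.31123 ≈ 0.86636.
Total real return ≈ -13.3641%.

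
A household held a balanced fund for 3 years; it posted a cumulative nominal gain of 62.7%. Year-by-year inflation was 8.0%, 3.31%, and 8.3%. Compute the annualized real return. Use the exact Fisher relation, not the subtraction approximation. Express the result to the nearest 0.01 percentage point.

10.42%

Cumulative inflation factor: 1.080 × 1.0331 × 1.083 ≈ 1.20836.
Nominal growth factor: 1.62700. Real growth factor = 1.62700 / 1.20836 ≈ 1.34646.
Annualized: 1.34646^(1/3) − 1 ≈ 0.10424.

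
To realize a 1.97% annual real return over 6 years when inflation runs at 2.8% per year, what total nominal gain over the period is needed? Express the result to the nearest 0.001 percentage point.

32.676%

Required annual nominal rate: (1+1.97%)(1+2.8%) − 1 = 4.82516%.
Cumulative over 6 years: (1 + 0.0482516)^6 − 1 ≈ 0.32676.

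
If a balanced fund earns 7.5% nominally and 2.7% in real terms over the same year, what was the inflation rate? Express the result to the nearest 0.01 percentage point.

4.67%

From (1+r_nom) = (1+r_real)(1+π), we get 1+π = (1 + 7.5%)/(1 + 2.7%) = 1.075/1.027 ≈ 1.04674.
So π ≈ 4.6738%.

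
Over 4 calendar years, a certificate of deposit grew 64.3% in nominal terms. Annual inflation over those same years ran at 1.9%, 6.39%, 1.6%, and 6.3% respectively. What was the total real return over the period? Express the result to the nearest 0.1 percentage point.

40.3%

Cumulative inflation factor: 1.019 × 1.0639 × 1.016 × 1.063 ≈ 1.17085.
Nominal growth factor: 1.64300. Real growth factor = 1.64300 / 1.17085 ≈ 1.40325.
Total real return ≈ 40.3252%.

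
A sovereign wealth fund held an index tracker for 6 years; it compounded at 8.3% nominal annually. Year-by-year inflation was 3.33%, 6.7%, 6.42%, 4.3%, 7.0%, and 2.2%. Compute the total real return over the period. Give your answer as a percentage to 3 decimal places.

20.570%

Cumulative inflation factor: 1.0333 × 1.067 × 1.0642 × 1.043 × 1.070 × 1.022 ≈ 1.33824.
Nominal growth factor: 1.61351. Real growth factor = 1.61351 / 1.33824 ≈ 1.20570.
Total real return ≈ 20.5696%.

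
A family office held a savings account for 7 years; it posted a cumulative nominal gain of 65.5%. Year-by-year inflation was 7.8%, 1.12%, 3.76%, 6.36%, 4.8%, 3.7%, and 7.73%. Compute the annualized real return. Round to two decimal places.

2.33%

Cumulative inflation factor: 1.078 × 1.0112 × 1.0376 × 1.0636 × 1.048 × 1.037 × 1.0773 ≈ 1.40845.
Nominal growth factor: 1.65500. Real growth factor = 1.65500 / 1.40845 ≈ 1.17505.
Annualized: 1.17505^(1/7) − 1 ≈ 0.02331.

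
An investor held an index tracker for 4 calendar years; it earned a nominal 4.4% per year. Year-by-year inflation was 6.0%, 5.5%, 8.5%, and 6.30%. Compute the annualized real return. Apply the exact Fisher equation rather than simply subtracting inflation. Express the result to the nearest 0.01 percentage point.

-2.04%

Cumulative inflation factor: 1.060 × 1.055 × 1.085 × 1.0630 ≈ 1.28980.
Nominal growth factor: 1.18796. Real growth factor = 1.18796 / 1.28980 ≈ 0.92104.
Annualized: 0.92104^(1/4) − 1 ≈ -0.02035.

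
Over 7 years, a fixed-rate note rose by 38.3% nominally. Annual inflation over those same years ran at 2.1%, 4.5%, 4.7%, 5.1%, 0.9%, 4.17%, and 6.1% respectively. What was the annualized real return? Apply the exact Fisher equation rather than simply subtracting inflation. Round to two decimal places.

Cumulative inflation factor: 1.021 × 1.045 × 1.047 × 1.051 × 1.009 × 1.0417 × 1.061 ≈ 1.30930.
Nominal growth factor: 1.38300. Real growth factor = 1.38300 / 1.30930 ≈ 1.05629.
Annualized: 1.05629^(1/7) − 1 ≈ 0.00785.

0.79%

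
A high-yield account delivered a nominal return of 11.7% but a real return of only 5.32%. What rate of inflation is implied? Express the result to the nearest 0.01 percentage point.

From (1+r_nom) = (1+r_real)(1+π), we get 1+π = (1 + 11.7%)/(1 + 5.32%) = 1.117/1.0532 ≈ 1.06058.
So π ≈ 6.0577%.

6.06%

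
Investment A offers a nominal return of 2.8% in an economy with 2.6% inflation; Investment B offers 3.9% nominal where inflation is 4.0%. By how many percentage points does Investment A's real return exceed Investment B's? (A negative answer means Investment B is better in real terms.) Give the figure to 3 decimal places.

0.291

Investment A real return: 1.028/1.026 − 1 = 0.1949%.
Investment B real return: 1.039/1.040 − 1 = -0.0962%.
Difference: 0.1949 − (-0.0962) = 0.2911 pp.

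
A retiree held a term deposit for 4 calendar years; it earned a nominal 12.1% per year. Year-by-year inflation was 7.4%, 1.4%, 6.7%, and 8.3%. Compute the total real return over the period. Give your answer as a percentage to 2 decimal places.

25.48%

Cumulative inflation factor: 1.074 × 1.014 × 1.067 × 1.083 ≈ 1.25845.
Nominal growth factor: 1.57915. Real growth factor = 1.57915 / 1.25845 ≈ 1.25484.
Total real return ≈ 25.4837%.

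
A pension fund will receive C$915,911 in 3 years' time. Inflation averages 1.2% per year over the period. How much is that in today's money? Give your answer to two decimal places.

C$883,714.00

Price-level factor over 3 years: (1 + 1.2%)^3 = 1.036433728.
Purchasing power today: C$915,911 divided by that factor.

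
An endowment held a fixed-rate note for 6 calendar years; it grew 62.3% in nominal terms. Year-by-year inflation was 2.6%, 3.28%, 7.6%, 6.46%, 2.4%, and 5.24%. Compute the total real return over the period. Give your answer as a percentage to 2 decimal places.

24.07%

Cumulative inflation factor: 1.026 × 1.0328 × 1.076 × 1.0646 × 1.024 × 1.0524 ≈ 1.30811.
Nominal growth factor: 1.62300. Real growth factor = 1.62300 / 1.30811 ≈ 1.24072.
Total real return ≈ 24.0725%.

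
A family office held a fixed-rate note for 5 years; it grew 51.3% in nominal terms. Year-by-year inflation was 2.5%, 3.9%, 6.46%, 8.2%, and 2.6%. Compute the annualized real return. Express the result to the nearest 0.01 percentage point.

Cumulative inflation factor: 1.025 × 1.039 × 1.0646 × 1.082 × 1.026 ≈ 1.25864.
Nominal growth factor: 1.51300. Real growth factor = 1.51300 / 1.25864 ≈ 1.20209.
Annualized: 1.20209^(1/5) − 1 ≈ 0.03750.

3.75%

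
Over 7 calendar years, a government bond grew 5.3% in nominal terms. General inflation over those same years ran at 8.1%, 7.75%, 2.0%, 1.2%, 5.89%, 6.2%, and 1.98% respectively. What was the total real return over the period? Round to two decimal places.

-23.63%

Cumulative inflation factor: 1.081 × 1.0775 × 1.020 × 1.012 × 1.0589 × 1.062 × 1.0198 ≈ 1.37885.
Nominal growth factor: 1.05300. Real growth factor = 1.05300 / 1.37885 ≈ 0.76368.
Total real return ≈ -23.6322%.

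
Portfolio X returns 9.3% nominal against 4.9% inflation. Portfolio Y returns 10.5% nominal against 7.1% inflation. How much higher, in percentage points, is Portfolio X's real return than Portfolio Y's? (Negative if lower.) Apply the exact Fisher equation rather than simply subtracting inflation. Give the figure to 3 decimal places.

1.020

Portfolio X real return: 1.093/1.049 − 1 = 4.1945%.
Portfolio Y real return: 1.105/1.071 − 1 = 3.1746%.
Difference: 4.1945 − 3.1746 = 1.0199 pp.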